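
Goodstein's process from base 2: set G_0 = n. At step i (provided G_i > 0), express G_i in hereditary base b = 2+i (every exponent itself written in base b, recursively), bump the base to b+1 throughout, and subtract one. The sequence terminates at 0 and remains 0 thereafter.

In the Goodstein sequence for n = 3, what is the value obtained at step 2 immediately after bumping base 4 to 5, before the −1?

i=0: 3 = 2 + 1 (b=2); 2→3: 3 + 1 = 4; 4−1 = 3
i=1: 3 = 3 (b=3); 3→4: 4 = 4; 4−1 = 3

3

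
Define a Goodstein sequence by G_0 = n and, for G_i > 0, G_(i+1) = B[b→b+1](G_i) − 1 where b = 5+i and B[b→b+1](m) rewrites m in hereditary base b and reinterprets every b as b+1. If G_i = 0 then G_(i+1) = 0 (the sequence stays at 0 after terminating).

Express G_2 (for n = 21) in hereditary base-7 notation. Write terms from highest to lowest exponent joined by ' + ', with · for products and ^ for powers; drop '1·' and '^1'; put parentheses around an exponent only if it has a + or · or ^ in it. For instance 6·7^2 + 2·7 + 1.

G_0=21  [base 5] 4·5 + 1  →[5↦6]→  4·6 + 1 = 25  −1 ⇒ G_1=24
G_1=24  [base 6] 4·6  →[6↦7]→  4·7 = 28  −1 ⇒ G_2=27
G_2=27  [base 7] 3·7 + 6  →[7↦8]→  3·8 + 6 = 30  −1 ⇒ G_3=29

3·7 + 6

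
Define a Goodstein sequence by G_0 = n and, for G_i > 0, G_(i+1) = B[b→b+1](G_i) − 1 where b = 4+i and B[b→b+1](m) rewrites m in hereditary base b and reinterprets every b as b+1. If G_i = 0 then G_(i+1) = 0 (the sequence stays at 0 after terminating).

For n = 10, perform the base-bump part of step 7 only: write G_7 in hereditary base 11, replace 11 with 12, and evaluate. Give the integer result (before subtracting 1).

G_0 = 10. HB_4(10) = 2·4 + 2. Bump = 12. G_1 = 11.
G_1 = 11. HB_5(11) = 2·5 + 1. Bump = 13. G_2 = 12.
G_2 = 12. HB_6(12) = 2·6. Bump = 14. G_3 = 13.
G_3 = 13. HB_7(13) = 7 + 6. Bump = 14. G_4 = 13.
G_4 = 13. HB_8(13) = 8 + 5. Bump = 14. G_5 = 13.
G_5 = 13. HB_9(13) = 9 + 4. Bump = 14. G_6 = 13.
G_6 = 13. HB_10(13) = 10 + 3. Bump = 14. G_7 = 13.
G_7 = 13. HB_11(13) = 11 + 2. Bump = 14. G_8 = 13.

14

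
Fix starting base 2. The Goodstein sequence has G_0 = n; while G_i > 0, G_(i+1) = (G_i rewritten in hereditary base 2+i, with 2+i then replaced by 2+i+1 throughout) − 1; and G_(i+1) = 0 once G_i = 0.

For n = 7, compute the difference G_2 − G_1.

229

base 2: 7 = 2^2 + 2 + 1; at 3: 3^3 + 3 + 1 = 31; next = 30
base 3: 30 = 3^3 + 3; at 4: 4^4 + 4 = 260; next = 259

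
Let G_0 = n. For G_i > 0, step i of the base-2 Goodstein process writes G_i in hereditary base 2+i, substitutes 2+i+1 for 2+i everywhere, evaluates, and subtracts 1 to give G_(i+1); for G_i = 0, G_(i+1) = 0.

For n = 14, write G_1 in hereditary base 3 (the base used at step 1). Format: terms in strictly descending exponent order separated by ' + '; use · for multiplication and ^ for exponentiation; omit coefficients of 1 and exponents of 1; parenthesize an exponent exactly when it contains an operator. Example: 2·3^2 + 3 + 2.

3^(3 + 1) + 3^3 + 2

step 0: 14 = 2^(2 + 1) + 2^2 + 2; sub 3 for 2: 3^(3 + 1) + 3^3 + 3; = 111; G_1 = 111−1 = 110
step 1: 110 = 3^(3 + 1) + 3^3 + 2; sub 4 for 3: 4^(4 + 1) + 4^4 + 2; = 1282; G_2 = 1282−1 = 1281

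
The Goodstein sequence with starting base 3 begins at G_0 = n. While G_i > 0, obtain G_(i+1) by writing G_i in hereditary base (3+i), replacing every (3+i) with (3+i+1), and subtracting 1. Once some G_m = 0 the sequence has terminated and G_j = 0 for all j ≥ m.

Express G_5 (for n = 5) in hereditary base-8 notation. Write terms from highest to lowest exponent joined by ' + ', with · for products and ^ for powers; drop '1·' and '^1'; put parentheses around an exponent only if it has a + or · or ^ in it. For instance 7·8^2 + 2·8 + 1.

G_0=5  [base 3] 3 + 2  →[3↦4]→  4 + 2 = 6  −1 ⇒ G_1=5
G_1=5  [base 4] 4 + 1  →[4↦5]→  5 + 1 = 6  −1 ⇒ G_2=5
G_2=5  [base 5] 5  →[5↦6]→  6 = 6  −1 ⇒ G_3=5
G_3=5  [base 6] 5  →[6↦7]→  5 = 5  −1 ⇒ G_4=4
G_4=4  [base 7] 4  →[7↦8]→  4 = 4  −1 ⇒ G_5=3
G_5=3  [base 8] 3  →[8↦9]→  3 = 3  −1 ⇒ G_6=2

3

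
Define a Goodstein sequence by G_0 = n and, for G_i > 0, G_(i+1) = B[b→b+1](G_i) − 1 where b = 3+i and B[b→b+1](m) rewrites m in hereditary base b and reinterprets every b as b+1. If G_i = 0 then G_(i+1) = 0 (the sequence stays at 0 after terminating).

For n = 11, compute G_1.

base 3: 11 = 3^2 + 2; at 4: 4^2 + 2 = 18; next = 17
base 4: 17 = 4^2 + 1; at 5: 5^2 + 1 = 26; next = 25

17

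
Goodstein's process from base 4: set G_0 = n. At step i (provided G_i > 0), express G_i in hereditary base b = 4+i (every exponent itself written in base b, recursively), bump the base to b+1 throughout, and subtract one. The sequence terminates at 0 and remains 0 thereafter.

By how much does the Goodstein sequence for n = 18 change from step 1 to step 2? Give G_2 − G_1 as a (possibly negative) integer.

10

base 4: 18 = 4^2 + 2; at 5: 5^2 + 2 = 27; next = 26
base 5: 26 = 5^2 + 1; at 6: 6^2 + 1 = 37; next = 36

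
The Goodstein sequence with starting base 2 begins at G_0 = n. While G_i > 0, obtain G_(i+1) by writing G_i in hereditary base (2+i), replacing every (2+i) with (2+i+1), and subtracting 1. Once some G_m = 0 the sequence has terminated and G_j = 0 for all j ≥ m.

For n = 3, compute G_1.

base 2: 3 = 2 + 1; at 3: 3 + 1 = 4; next = 3
base 3: 3 = 3; at 4: 4 = 4; next = 3

3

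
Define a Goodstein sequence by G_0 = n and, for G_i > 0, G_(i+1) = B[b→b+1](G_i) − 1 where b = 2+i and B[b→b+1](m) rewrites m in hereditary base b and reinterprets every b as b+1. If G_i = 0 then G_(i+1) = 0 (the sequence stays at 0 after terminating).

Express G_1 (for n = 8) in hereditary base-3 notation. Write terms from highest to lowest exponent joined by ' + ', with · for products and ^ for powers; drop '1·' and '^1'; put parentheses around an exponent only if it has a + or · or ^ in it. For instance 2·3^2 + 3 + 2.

2·3^3 + 2·3^2 + 2·3 + 2

8 —HB2→ 2^(2 + 1) —bump→ 3^(3 + 1) = 81 —(−1)→ 80
80 —HB3→ 2·3^3 + 2·3^2 + 2·3 + 2 —bump→ 2·4^4 + 2·4^2 + 2·4 + 2 = 554 —(−1)→ 553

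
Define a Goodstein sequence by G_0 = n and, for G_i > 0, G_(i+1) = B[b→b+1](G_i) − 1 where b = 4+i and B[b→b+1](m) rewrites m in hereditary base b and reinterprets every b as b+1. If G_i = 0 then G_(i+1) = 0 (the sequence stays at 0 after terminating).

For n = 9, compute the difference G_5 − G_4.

0

step 0: 9 = 2·4 + 1; sub 5 for 4: 2·5 + 1; = 11; G_1 = 11−1 = 10
step 1: 10 = 2·5; sub 6 for 5: 2·6; = 12; G_2 = 12−1 = 11
step 2: 11 = 6 + 5; sub 7 for 6: 7 + 5; = 12; G_3 = 12−1 = 11
step 3: 11 = 7 + 4; sub 8 for 7: 8 + 4; = 12; G_4 = 12−1 = 11
step 4: 11 = 8 + 3; sub 9 for 8: 9 + 3; = 12; G_5 = 12−1 = 11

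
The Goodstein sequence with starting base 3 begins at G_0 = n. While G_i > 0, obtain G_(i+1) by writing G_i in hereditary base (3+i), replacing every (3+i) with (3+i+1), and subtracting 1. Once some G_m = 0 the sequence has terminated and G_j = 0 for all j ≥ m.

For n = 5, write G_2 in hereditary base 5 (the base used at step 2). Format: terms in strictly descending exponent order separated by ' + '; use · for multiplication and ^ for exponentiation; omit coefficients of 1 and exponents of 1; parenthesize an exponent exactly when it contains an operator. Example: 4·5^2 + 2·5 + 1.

(0) 5|_3 = 3 + 2 ↦ 4 + 2|_4 = 6 ⇒ 5
(1) 5|_4 = 4 + 1 ↦ 5 + 1|_5 = 6 ⇒ 5
(2) 5|_5 = 5 ↦ 6|_6 = 6 ⇒ 5

5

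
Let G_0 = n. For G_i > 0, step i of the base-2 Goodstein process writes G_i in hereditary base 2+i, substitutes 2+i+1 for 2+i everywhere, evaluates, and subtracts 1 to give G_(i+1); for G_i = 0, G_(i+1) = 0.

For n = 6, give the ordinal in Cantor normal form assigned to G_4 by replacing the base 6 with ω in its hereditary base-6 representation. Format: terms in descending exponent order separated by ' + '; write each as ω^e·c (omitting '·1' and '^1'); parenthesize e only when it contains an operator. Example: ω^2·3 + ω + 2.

ω^5·5 + ω^4·5 + ω^3·5 + ω^2·5 + ω·5 + 5

G_0=6  [base 2] 2^2 + 2  →[2↦3]→  3^3 + 3 = 30  −1 ⇒ G_1=29
G_1=29  [base 3] 3^3 + 2  →[3↦4]→  4^4 + 2 = 258  −1 ⇒ G_2=257
G_2=257  [base 4] 4^4 + 1  →[4↦5]→  5^5 + 1 = 3126  −1 ⇒ G_3=3125
G_3=3125  [base 5] 5^5  →[5↦6]→  6^6 = 46656  −1 ⇒ G_4=46655
G_4=46655  [base 6] 5·6^5 + 5·6^4 + 5·6^3 + 5·6^2 + 5·6 + 5  →[6↦7]→  5·7^5 + 5·7^4 + 5·7^3 + 5·7^2 + 5·7 + 5 = 98040  −1 ⇒ G_5=98039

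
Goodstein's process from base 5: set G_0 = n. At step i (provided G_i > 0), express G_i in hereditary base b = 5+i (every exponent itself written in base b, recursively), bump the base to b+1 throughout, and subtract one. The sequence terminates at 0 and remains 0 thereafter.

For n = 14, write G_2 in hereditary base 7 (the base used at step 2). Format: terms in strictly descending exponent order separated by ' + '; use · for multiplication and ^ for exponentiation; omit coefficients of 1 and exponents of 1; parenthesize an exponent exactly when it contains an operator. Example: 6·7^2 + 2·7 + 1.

G_0 = 14. HB_5(14) = 2·5 + 4. Bump = 16. G_1 = 15.
G_1 = 15. HB_6(15) = 2·6 + 3. Bump = 17. G_2 = 16.

2·7 + 2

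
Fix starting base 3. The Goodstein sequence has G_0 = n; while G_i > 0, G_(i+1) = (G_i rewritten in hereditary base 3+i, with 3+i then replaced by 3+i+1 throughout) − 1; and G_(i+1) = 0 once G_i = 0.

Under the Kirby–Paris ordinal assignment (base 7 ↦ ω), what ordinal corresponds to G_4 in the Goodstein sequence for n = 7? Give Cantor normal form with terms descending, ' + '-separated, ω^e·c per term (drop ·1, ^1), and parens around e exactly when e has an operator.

step 0: 7 = 2·3 + 1; sub 4 for 3: 2·4 + 1; = 9; G_1 = 9−1 = 8
step 1: 8 = 2·4; sub 5 for 4: 2·5; = 10; G_2 = 10−1 = 9
step 2: 9 = 5 + 4; sub 6 for 5: 6 + 4; = 10; G_3 = 10−1 = 9
step 3: 9 = 6 + 3; sub 7 for 6: 7 + 3; = 10; G_4 = 10−1 = 9
step 4: 9 = 7 + 2; sub 8 for 7: 8 + 2; = 10; G_5 = 10−1 = 9

ω + 2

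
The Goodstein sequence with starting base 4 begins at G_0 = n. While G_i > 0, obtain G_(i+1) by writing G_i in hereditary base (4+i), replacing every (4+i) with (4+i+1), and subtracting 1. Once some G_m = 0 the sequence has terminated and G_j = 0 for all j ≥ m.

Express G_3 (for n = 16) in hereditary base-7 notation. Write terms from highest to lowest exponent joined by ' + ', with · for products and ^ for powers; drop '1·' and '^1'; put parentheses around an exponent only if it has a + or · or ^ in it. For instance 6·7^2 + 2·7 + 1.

4·7 + 2

base 4: 16 = 4^2; at 5: 5^2 = 25; next = 24
base 5: 24 = 4·5 + 4; at 6: 4·6 + 4 = 28; next = 27
base 6: 27 = 4·6 + 3; at 7: 4·7 + 3 = 31; next = 30
base 7: 30 = 4·7 + 2; at 8: 4·8 + 2 = 34; next = 33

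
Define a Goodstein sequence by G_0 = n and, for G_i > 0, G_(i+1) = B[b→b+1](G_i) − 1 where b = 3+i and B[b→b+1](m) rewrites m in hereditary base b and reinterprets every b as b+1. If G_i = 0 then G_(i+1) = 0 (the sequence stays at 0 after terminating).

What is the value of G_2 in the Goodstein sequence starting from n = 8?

10

8 —HB3→ 2·3 + 2 —bump→ 2·4 + 2 = 10 —(−1)→ 9
9 —HB4→ 2·4 + 1 —bump→ 2·5 + 1 = 11 —(−1)→ 10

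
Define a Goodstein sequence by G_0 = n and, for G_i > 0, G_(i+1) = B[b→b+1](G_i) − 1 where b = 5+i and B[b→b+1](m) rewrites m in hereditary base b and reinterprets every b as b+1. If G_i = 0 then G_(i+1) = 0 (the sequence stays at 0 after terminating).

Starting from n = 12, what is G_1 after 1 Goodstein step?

13

12 —HB5→ 2·5 + 2 —bump→ 2·6 + 2 = 14 —(−1)→ 13
13 —HB6→ 2·6 + 1 —bump→ 2·7 + 1 = 15 —(−1)→ 14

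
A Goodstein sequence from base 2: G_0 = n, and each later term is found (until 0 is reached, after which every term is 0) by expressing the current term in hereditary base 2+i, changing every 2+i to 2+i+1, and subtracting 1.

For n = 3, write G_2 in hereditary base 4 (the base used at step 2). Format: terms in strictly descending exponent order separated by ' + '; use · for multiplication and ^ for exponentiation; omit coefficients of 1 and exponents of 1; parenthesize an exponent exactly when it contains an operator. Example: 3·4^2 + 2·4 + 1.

step 0: 3 = 2 + 1; sub 3 for 2: 3 + 1; = 4; G_1 = 4−1 = 3
step 1: 3 = 3; sub 4 for 3: 4; = 4; G_2 = 4−1 = 3
step 2: 3 = 3; sub 5 for 4: 3; = 3; G_3 = 3−1 = 2

3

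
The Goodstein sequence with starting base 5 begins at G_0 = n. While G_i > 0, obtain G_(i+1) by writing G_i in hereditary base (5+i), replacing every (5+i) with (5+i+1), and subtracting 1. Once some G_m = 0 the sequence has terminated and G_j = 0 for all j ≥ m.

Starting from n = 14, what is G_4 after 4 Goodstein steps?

G_0 = 14. HB_5(14) = 2·5 + 4. Bump = 16. G_1 = 15.
G_1 = 15. HB_6(15) = 2·6 + 3. Bump = 17. G_2 = 16.
G_2 = 16. HB_7(16) = 2·7 + 2. Bump = 18. G_3 = 17.
G_3 = 17. HB_8(17) = 2·8 + 1. Bump = 19. G_4 = 18.
G_4 = 18. HB_9(18) = 2·9. Bump = 20. G_5 = 19.

18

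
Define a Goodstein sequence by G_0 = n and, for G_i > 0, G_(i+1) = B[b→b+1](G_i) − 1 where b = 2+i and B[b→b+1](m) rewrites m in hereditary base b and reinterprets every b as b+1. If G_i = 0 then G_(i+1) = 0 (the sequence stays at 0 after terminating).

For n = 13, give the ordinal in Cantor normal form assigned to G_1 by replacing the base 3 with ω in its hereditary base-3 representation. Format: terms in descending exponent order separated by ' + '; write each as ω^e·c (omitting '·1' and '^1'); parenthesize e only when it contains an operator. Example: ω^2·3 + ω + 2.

G_0=13  [base 2] 2^(2 + 1) + 2^2 + 1  →[2↦3]→  3^(3 + 1) + 3^3 + 1 = 109  −1 ⇒ G_1=108
G_1=108  [base 3] 3^(3 + 1) + 3^3  →[3↦4]→  4^(4 + 1) + 4^4 = 1280  −1 ⇒ G_2=1279

ω^(ω + 1) + ω^ω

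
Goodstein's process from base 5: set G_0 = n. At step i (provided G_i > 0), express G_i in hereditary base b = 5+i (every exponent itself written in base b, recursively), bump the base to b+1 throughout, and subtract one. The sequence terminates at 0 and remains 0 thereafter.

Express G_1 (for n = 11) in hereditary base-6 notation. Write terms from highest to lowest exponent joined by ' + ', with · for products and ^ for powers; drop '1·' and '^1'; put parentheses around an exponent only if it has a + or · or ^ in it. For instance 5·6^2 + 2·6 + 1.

2·6

i=0: 11 = 2·5 + 1 (b=5); 5→6: 2·6 + 1 = 13; 13−1 = 12
i=1: 12 = 2·6 (b=6); 6→7: 2·7 = 14; 14−1 = 13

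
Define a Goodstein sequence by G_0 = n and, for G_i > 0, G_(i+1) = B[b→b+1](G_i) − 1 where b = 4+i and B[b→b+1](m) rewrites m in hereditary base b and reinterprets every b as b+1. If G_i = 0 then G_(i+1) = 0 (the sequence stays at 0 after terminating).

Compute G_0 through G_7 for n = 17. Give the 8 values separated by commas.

G_0=17  [base 4] 4^2 + 1  →[4↦5]→  5^2 + 1 = 26  −1 ⇒ G_1=25
G_1=25  [base 5] 5^2  →[5↦6]→  6^2 = 36  −1 ⇒ G_2=35
G_2=35  [base 6] 5·6 + 5  →[6↦7]→  5·7 + 5 = 40  −1 ⇒ G_3=39
G_3=39  [base 7] 5·7 + 4  →[7↦8]→  5·8 + 4 = 44  −1 ⇒ G_4=43
G_4=43  [base 8] 5·8 + 3  →[8↦9]→  5·9 + 3 = 48  −1 ⇒ G_5=47
G_5=47  [base 9] 5·9 + 2  →[9↦10]→  5·10 + 2 = 52  −1 ⇒ G_6=51
G_6=51  [base 10] 5·10 + 1  →[10↦11]→  5·11 + 1 = 56  −1 ⇒ G_7=55

17, 25, 35, 39, 43, 47, 51, 55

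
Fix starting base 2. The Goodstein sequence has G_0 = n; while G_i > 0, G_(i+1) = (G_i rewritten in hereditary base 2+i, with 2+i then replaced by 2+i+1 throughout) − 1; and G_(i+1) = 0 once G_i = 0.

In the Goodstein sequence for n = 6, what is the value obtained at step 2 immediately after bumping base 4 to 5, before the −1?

(0) 6|_2 = 2^2 + 2 ↦ 3^3 + 3|_3 = 30 ⇒ 29
(1) 29|_3 = 3^3 + 2 ↦ 4^4 + 2|_4 = 258 ⇒ 257

3126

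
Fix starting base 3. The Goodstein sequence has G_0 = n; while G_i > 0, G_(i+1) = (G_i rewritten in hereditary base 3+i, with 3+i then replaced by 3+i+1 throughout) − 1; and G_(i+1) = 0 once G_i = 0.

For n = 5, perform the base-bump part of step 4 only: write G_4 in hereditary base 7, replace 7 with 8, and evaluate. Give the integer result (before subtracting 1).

i=0: 5 = 3 + 2 (b=3); 3→4: 4 + 2 = 6; 6−1 = 5
i=1: 5 = 4 + 1 (b=4); 4→5: 5 + 1 = 6; 6−1 = 5
i=2: 5 = 5 (b=5); 5→6: 6 = 6; 6−1 = 5
i=3: 5 = 5 (b=6); 6→7: 5 = 5; 5−1 = 4
i=4: 4 = 4 (b=7); 7→8: 4 = 4; 4−1 = 3

4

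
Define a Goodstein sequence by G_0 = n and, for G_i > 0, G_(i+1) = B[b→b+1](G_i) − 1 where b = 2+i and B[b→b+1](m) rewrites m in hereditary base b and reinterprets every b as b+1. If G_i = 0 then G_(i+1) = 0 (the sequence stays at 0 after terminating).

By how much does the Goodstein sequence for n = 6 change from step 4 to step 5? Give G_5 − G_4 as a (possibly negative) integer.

step 0: 6 = 2^2 + 2; sub 3 for 2: 3^3 + 3; = 30; G_1 = 30−1 = 29
step 1: 29 = 3^3 + 2; sub 4 for 3: 4^4 + 2; = 258; G_2 = 258−1 = 257
step 2: 257 = 4^4 + 1; sub 5 for 4: 5^5 + 1; = 3126; G_3 = 3126−1 = 3125
step 3: 3125 = 5^5; sub 6 for 5: 6^6; = 46656; G_4 = 46656−1 = 46655
step 4: 46655 = 5·6^5 + 5·6^4 + 5·6^3 + 5·6^2 + 5·6 + 5; sub 7 for 6: 5·7^5 + 5·7^4 + 5·7^3 + 5·7^2 + 5·7 + 5; = 98040; G_5 = 98040−1 = 98039

51384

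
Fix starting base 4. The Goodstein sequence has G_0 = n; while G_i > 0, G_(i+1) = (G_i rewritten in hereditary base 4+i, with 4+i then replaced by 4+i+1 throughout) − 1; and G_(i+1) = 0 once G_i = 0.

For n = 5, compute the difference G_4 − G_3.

-1

base 4: 5 = 4 + 1; at 5: 5 + 1 = 6; next = 5
base 5: 5 = 5; at 6: 6 = 6; next = 5
base 6: 5 = 5; at 7: 5 = 5; next = 4
base 7: 4 = 4; at 8: 4 = 4; next = 3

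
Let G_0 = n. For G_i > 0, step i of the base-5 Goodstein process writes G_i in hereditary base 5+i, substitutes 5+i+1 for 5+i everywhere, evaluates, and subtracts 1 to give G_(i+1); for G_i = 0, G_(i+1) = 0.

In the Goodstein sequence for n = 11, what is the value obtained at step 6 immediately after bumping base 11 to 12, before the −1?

11 —HB5→ 2·5 + 1 —bump→ 2·6 + 1 = 13 —(−1)→ 12
12 —HB6→ 2·6 —bump→ 2·7 = 14 —(−1)→ 13
13 —HB7→ 7 + 6 —bump→ 8 + 6 = 14 —(−1)→ 13
13 —HB8→ 8 + 5 —bump→ 9 + 5 = 14 —(−1)→ 13
13 —HB9→ 9 + 4 —bump→ 10 + 4 = 14 —(−1)→ 13
13 —HB10→ 10 + 3 —bump→ 11 + 3 = 14 —(−1)→ 13
13 —HB11→ 11 + 2 —bump→ 12 + 2 = 14 —(−1)→ 13

14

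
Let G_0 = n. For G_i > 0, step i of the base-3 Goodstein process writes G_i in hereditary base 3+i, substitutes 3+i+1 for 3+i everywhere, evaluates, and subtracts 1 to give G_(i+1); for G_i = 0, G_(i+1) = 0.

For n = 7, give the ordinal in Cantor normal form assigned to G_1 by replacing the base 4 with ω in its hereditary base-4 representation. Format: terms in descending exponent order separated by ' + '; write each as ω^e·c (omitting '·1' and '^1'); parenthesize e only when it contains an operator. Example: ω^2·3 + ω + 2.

base 3: 7 = 2·3 + 1; at 4: 2·4 + 1 = 9; next = 8
base 4: 8 = 2·4; at 5: 2·5 = 10; next = 9

ω·2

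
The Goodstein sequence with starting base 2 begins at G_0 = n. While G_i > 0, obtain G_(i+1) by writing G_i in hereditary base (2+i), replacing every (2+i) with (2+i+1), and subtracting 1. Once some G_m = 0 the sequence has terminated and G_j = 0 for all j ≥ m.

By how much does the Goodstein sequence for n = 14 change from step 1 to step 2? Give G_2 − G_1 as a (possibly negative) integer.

1171

G_0=14  [base 2] 2^(2 + 1) + 2^2 + 2  →[2↦3]→  3^(3 + 1) + 3^3 + 3 = 111  −1 ⇒ G_1=110
G_1=110  [base 3] 3^(3 + 1) + 3^3 + 2  →[3↦4]→  4^(4 + 1) + 4^4 + 2 = 1282  −1 ⇒ G_2=1281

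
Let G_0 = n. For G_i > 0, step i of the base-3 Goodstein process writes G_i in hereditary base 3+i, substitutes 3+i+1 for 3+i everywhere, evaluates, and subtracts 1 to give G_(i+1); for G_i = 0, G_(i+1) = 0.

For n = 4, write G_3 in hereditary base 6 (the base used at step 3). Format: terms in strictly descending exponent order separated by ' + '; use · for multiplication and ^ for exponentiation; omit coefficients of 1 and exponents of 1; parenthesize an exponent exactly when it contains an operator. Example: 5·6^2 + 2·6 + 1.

i=0: 4 = 3 + 1 (b=3); 3→4: 4 + 1 = 5; 5−1 = 4
i=1: 4 = 4 (b=4); 4→5: 5 = 5; 5−1 = 4
i=2: 4 = 4 (b=5); 5→6: 4 = 4; 4−1 = 3
i=3: 3 = 3 (b=6); 6→7: 3 = 3; 3−1 = 2

3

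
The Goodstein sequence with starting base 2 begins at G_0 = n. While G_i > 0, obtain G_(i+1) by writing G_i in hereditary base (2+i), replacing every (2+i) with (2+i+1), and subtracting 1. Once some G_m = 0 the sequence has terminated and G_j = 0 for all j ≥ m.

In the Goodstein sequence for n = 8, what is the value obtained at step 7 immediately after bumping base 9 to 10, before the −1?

(0) 8|_2 = 2^(2 + 1) ↦ 3^(3 + 1)|_3 = 81 ⇒ 80
(1) 80|_3 = 2·3^3 + 2·3^2 + 2·3 + 2 ↦ 2·4^4 + 2·4^2 + 2·4 + 2|_4 = 554 ⇒ 553
(2) 553|_4 = 2·4^4 + 2·4^2 + 2·4 + 1 ↦ 2·5^5 + 2·5^2 + 2·5 + 1|_5 = 6311 ⇒ 6310
(3) 6310|_5 = 2·5^5 + 2·5^2 + 2·5 ↦ 2·6^6 + 2·6^2 + 2·6|_6 = 93396 ⇒ 93395
(4) 93395|_6 = 2·6^6 + 2·6^2 + 6 + 5 ↦ 2·7^7 + 2·7^2 + 7 + 5|_7 = 1647196 ⇒ 1647195
(5) 1647195|_7 = 2·7^7 + 2·7^2 + 7 + 4 ↦ 2·8^8 + 2·8^2 + 8 + 4|_8 = 33554572 ⇒ 33554571
(6) 33554571|_8 = 2·8^8 + 2·8^2 + 8 + 3 ↦ 2·9^9 + 2·9^2 + 9 + 3|_9 = 774841152 ⇒ 774841151
(7) 774841151|_9 = 2·9^9 + 2·9^2 + 9 + 2 ↦ 2·10^10 + 2·10^2 + 10 + 2|_10 = 20000000212 ⇒ 20000000211

20000000212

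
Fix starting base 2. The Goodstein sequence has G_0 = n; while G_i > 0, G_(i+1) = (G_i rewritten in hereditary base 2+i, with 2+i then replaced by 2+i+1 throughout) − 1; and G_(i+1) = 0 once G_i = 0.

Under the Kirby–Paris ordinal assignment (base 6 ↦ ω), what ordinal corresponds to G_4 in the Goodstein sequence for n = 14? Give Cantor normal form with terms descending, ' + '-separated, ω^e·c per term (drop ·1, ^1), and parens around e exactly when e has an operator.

i=0: 14 = 2^(2 + 1) + 2^2 + 2 (b=2); 2→3: 3^(3 + 1) + 3^3 + 3 = 111; 111−1 = 110
i=1: 110 = 3^(3 + 1) + 3^3 + 2 (b=3); 3→4: 4^(4 + 1) + 4^4 + 2 = 1282; 1282−1 = 1281
i=2: 1281 = 4^(4 + 1) + 4^4 + 1 (b=4); 4→5: 5^(5 + 1) + 5^5 + 1 = 18751; 18751−1 = 18750
i=3: 18750 = 5^(5 + 1) + 5^5 (b=5); 5→6: 6^(6 + 1) + 6^6 = 326592; 326592−1 = 326591
i=4: 326591 = 6^(6 + 1) + 5·6^5 + 5·6^4 + 5·6^3 + 5·6^2 + 5·6 + 5 (b=6); 6→7: 7^(7 + 1) + 5·7^5 + 5·7^4 + 5·7^3 + 5·7^2 + 5·7 + 5 = 5862841; 5862841−1 = 5862840

ω^(ω + 1) + ω^5·5 + ω^4·5 + ω^3·5 + ω^2·5 + ω·5 + 5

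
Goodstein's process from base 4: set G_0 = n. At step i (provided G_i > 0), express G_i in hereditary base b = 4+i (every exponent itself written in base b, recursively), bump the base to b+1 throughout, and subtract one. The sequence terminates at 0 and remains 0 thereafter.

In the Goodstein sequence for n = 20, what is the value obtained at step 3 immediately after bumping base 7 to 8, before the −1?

66

20 —HB4→ 4^2 + 4 —bump→ 5^2 + 5 = 30 —(−1)→ 29
29 —HB5→ 5^2 + 4 —bump→ 6^2 + 4 = 40 —(−1)→ 39
39 —HB6→ 6^2 + 3 —bump→ 7^2 + 3 = 52 —(−1)→ 51
51 —HB7→ 7^2 + 2 —bump→ 8^2 + 2 = 66 —(−1)→ 65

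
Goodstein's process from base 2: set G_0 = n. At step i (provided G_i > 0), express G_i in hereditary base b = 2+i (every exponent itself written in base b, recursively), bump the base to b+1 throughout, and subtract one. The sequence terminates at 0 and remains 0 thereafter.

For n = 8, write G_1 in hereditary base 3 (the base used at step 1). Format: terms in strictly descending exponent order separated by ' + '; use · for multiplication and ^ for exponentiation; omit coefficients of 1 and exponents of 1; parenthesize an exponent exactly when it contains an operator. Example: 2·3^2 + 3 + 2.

[0] 8 ≡ 2^(2 + 1) (base 2). Lift 3: 81. −1: 80.
[1] 80 ≡ 2·3^3 + 2·3^2 + 2·3 + 2 (base 3). Lift 4: 554. −1: 553.

2·3^3 + 2·3^2 + 2·3 + 2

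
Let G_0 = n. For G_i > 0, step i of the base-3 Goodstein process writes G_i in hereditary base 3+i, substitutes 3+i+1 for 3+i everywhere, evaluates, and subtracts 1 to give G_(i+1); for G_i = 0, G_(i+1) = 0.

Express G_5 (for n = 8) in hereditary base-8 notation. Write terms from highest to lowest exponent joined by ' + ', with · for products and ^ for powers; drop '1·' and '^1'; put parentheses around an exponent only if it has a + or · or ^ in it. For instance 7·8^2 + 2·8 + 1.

(0) 8|_3 = 2·3 + 2 ↦ 2·4 + 2|_4 = 10 ⇒ 9
(1) 9|_4 = 2·4 + 1 ↦ 2·5 + 1|_5 = 11 ⇒ 10
(2) 10|_5 = 2·5 ↦ 2·6|_6 = 12 ⇒ 11
(3) 11|_6 = 6 + 5 ↦ 7 + 5|_7 = 12 ⇒ 11
(4) 11|_7 = 7 + 4 ↦ 8 + 4|_8 = 12 ⇒ 11
(5) 11|_8 = 8 + 3 ↦ 9 + 3|_9 = 12 ⇒ 11

8 + 3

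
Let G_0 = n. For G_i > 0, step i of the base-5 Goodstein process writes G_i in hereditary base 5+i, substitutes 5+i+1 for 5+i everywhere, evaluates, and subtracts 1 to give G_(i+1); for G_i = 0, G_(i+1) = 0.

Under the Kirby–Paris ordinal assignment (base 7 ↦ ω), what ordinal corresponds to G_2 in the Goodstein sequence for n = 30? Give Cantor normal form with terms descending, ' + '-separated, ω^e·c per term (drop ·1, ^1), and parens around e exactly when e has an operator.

(0) 30|_5 = 5^2 + 5 ↦ 6^2 + 6|_6 = 42 ⇒ 41
(1) 41|_6 = 6^2 + 5 ↦ 7^2 + 5|_7 = 54 ⇒ 53

ω^2 + 4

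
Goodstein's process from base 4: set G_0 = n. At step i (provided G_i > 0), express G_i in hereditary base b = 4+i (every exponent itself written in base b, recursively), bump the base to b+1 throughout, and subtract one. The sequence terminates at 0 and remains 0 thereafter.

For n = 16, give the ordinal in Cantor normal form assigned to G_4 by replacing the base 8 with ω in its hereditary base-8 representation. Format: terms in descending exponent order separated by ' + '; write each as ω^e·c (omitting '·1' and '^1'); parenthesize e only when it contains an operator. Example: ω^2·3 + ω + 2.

ω·4 + 1

step 0: 16 = 4^2; sub 5 for 4: 5^2; = 25; G_1 = 25−1 = 24
step 1: 24 = 4·5 + 4; sub 6 for 5: 4·6 + 4; = 28; G_2 = 28−1 = 27
step 2: 27 = 4·6 + 3; sub 7 for 6: 4·7 + 3; = 31; G_3 = 31−1 = 30
step 3: 30 = 4·7 + 2; sub 8 for 7: 4·8 + 2; = 34; G_4 = 34−1 = 33
step 4: 33 = 4·8 + 1; sub 9 for 8: 4·9 + 1; = 37; G_5 = 37−1 = 36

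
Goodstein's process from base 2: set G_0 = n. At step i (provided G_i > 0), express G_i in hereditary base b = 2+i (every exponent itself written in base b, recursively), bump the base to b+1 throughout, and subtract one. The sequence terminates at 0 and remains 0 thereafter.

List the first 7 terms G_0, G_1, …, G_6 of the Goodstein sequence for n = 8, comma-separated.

G_0 = 8. HB_2(8) = 2^(2 + 1). Bump = 81. G_1 = 80.
G_1 = 80. HB_3(80) = 2·3^3 + 2·3^2 + 2·3 + 2. Bump = 554. G_2 = 553.
G_2 = 553. HB_4(553) = 2·4^4 + 2·4^2 + 2·4 + 1. Bump = 6311. G_3 = 6310.
G_3 = 6310. HB_5(6310) = 2·5^5 + 2·5^2 + 2·5. Bump = 93396. G_4 = 93395.
G_4 = 93395. HB_6(93395) = 2·6^6 + 2·6^2 + 6 + 5. Bump = 1647196. G_5 = 1647195.
G_5 = 1647195. HB_7(1647195) = 2·7^7 + 2·7^2 + 7 + 4. Bump = 33554572. G_6 = 33554571.

8, 80, 553, 6310, 93395, 1647195, 33554571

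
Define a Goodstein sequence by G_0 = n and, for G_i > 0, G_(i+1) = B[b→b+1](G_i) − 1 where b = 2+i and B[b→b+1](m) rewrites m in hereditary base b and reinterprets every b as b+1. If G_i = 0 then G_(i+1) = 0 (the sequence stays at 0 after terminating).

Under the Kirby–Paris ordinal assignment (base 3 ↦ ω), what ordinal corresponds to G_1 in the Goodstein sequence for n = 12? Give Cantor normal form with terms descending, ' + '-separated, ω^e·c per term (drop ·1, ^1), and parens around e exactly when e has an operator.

base 2: 12 = 2^(2 + 1) + 2^2; at 3: 3^(3 + 1) + 3^3 = 108; next = 107
base 3: 107 = 3^(3 + 1) + 2·3^2 + 2·3 + 2; at 4: 4^(4 + 1) + 2·4^2 + 2·4 + 2 = 1066; next = 1065

ω^(ω + 1) + ω^2·2 + ω·2 + 2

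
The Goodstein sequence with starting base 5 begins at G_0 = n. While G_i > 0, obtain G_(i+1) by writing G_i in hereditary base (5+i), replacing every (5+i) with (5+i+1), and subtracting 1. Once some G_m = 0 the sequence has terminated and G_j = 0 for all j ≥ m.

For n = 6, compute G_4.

4

G_0=6  [base 5] 5 + 1  →[5↦6]→  6 + 1 = 7  −1 ⇒ G_1=6
G_1=6  [base 6] 6  →[6↦7]→  7 = 7  −1 ⇒ G_2=6
G_2=6  [base 7] 6  →[7↦8]→  6 = 6  −1 ⇒ G_3=5
G_3=5  [base 8] 5  →[8↦9]→  5 = 5  −1 ⇒ G_4=4
G_4=4  [base 9] 4  →[9↦10]→  4 = 4  −1 ⇒ G_5=3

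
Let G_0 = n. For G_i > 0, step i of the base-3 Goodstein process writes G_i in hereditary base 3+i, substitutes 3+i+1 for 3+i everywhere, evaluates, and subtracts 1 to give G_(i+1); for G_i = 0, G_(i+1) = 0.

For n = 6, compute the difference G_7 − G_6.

-1

step 0: 6 = 2·3; sub 4 for 3: 2·4; = 8; G_1 = 8−1 = 7
step 1: 7 = 4 + 3; sub 5 for 4: 5 + 3; = 8; G_2 = 8−1 = 7
step 2: 7 = 5 + 2; sub 6 for 5: 6 + 2; = 8; G_3 = 8−1 = 7
step 3: 7 = 6 + 1; sub 7 for 6: 7 + 1; = 8; G_4 = 8−1 = 7
step 4: 7 = 7; sub 8 for 7: 8; = 8; G_5 = 8−1 = 7
step 5: 7 = 7; sub 9 for 8: 7; = 7; G_6 = 7−1 = 6
step 6: 6 = 6; sub 10 for 9: 6; = 6; G_7 = 6−1 = 5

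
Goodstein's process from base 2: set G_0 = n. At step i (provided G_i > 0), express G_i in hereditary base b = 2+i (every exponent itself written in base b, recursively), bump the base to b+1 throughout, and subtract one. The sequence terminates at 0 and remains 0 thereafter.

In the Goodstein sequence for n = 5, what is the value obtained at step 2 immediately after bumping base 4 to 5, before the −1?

[0] 5 ≡ 2^2 + 1 (base 2). Lift 3: 28. −1: 27.
[1] 27 ≡ 3^3 (base 3). Lift 4: 256. −1: 255.
[2] 255 ≡ 3·4^3 + 3·4^2 + 3·4 + 3 (base 4). Lift 5: 468. −1: 467.

468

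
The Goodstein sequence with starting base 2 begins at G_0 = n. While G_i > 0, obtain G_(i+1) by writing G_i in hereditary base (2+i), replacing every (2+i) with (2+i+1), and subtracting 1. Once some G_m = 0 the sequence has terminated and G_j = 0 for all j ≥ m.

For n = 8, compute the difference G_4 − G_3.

G_0 = 8. HB_2(8) = 2^(2 + 1). Bump = 81. G_1 = 80.
G_1 = 80. HB_3(80) = 2·3^3 + 2·3^2 + 2·3 + 2. Bump = 554. G_2 = 553.
G_2 = 553. HB_4(553) = 2·4^4 + 2·4^2 + 2·4 + 1. Bump = 6311. G_3 = 6310.
G_3 = 6310. HB_5(6310) = 2·5^5 + 2·5^2 + 2·5. Bump = 93396. G_4 = 93395.

87085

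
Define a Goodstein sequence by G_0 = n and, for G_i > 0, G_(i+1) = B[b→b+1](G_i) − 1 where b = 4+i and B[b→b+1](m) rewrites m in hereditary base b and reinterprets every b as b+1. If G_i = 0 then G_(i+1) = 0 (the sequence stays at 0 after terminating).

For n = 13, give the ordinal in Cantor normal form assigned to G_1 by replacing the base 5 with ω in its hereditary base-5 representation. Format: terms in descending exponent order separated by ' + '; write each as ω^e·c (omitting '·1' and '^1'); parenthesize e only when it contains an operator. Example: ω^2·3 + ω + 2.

G_0 = 13. HB_4(13) = 3·4 + 1. Bump = 16. G_1 = 15.
G_1 = 15. HB_5(15) = 3·5. Bump = 18. G_2 = 17.

ω·3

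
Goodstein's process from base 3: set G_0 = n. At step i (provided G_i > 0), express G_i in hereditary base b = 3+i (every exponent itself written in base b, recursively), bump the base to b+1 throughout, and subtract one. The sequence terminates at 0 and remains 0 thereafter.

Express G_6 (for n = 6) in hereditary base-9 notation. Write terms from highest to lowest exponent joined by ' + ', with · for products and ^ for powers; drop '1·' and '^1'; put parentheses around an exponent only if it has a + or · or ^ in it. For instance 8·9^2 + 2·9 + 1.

[0] 6 ≡ 2·3 (base 3). Lift 4: 8. −1: 7.
[1] 7 ≡ 4 + 3 (base 4). Lift 5: 8. −1: 7.
[2] 7 ≡ 5 + 2 (base 5). Lift 6: 8. −1: 7.
[3] 7 ≡ 6 + 1 (base 6). Lift 7: 8. −1: 7.
[4] 7 ≡ 7 (base 7). Lift 8: 8. −1: 7.
[5] 7 ≡ 7 (base 8). Lift 9: 7. −1: 6.
[6] 6 ≡ 6 (base 9). Lift 10: 6. −1: 5.

6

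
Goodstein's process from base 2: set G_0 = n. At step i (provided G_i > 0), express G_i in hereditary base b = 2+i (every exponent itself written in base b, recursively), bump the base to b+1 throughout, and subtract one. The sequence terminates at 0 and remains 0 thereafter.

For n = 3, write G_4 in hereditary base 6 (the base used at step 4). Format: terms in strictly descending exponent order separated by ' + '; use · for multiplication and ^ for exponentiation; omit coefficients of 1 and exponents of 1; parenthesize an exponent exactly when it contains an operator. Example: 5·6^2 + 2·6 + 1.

G_0 = 3. HB_2(3) = 2 + 1. Bump = 4. G_1 = 3.
G_1 = 3. HB_3(3) = 3. Bump = 4. G_2 = 3.
G_2 = 3. HB_4(3) = 3. Bump = 3. G_3 = 2.
G_3 = 2. HB_5(2) = 2. Bump = 2. G_4 = 1.
G_4 = 1. HB_6(1) = 1. Bump = 1. G_5 = 0.

1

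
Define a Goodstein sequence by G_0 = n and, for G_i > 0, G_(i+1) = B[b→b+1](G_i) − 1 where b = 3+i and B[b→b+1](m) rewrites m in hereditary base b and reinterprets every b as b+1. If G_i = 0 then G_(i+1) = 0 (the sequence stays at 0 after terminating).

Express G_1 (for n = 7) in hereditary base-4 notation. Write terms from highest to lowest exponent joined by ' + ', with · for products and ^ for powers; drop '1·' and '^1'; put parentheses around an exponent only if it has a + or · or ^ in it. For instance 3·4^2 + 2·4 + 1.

2·4

step 0: 7 = 2·3 + 1; sub 4 for 3: 2·4 + 1; = 9; G_1 = 9−1 = 8
step 1: 8 = 2·4; sub 5 for 4: 2·5; = 10; G_2 = 10−1 = 9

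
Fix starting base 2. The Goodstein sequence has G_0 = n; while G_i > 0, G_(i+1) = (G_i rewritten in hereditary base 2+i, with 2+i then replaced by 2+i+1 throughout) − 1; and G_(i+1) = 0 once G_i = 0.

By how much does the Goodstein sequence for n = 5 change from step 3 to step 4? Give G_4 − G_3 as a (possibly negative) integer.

308

i=0: 5 = 2^2 + 1 (b=2); 2→3: 3^3 + 1 = 28; 28−1 = 27
i=1: 27 = 3^3 (b=3); 3→4: 4^4 = 256; 256−1 = 255
i=2: 255 = 3·4^3 + 3·4^2 + 3·4 + 3 (b=4); 4→5: 3·5^3 + 3·5^2 + 3·5 + 3 = 468; 468−1 = 467
i=3: 467 = 3·5^3 + 3·5^2 + 3·5 + 2 (b=5); 5→6: 3·6^3 + 3·6^2 + 3·6 + 2 = 776; 776−1 = 775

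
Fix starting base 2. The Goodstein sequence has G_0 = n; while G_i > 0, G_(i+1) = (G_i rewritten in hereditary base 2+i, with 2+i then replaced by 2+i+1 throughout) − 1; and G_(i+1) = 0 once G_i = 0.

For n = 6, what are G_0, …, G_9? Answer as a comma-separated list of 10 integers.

step 0: 6 = 2^2 + 2; sub 3 for 2: 3^3 + 3; = 30; G_1 = 30−1 = 29
step 1: 29 = 3^3 + 2; sub 4 for 3: 4^4 + 2; = 258; G_2 = 258−1 = 257
step 2: 257 = 4^4 + 1; sub 5 for 4: 5^5 + 1; = 3126; G_3 = 3126−1 = 3125
step 3: 3125 = 5^5; sub 6 for 5: 6^6; = 46656; G_4 = 46656−1 = 46655
step 4: 46655 = 5·6^5 + 5·6^4 + 5·6^3 + 5·6^2 + 5·6 + 5; sub 7 for 6: 5·7^5 + 5·7^4 + 5·7^3 + 5·7^2 + 5·7 + 5; = 98040; G_5 = 98040−1 = 98039
step 5: 98039 = 5·7^5 + 5·7^4 + 5·7^3 + 5·7^2 + 5·7 + 4; sub 8 for 7: 5·8^5 + 5·8^4 + 5·8^3 + 5·8^2 + 5·8 + 4; = 187244; G_6 = 187244−1 = 187243
step 6: 187243 = 5·8^5 + 5·8^4 + 5·8^3 + 5·8^2 + 5·8 + 3; sub 9 for 8: 5·9^5 + 5·9^4 + 5·9^3 + 5·9^2 + 5·9 + 3; = 332148; G_7 = 332148−1 = 332147
step 7: 332147 = 5·9^5 + 5·9^4 + 5·9^3 + 5·9^2 + 5·9 + 2; sub 10 for 9: 5·10^5 + 5·10^4 + 5·10^3 + 5·10^2 + 5·10 + 2; = 555552; G_8 = 555552−1 = 555551
step 8: 555551 = 5·10^5 + 5·10^4 + 5·10^3 + 5·10^2 + 5·10 + 1; sub 11 for 10: 5·11^5 + 5·11^4 + 5·11^3 + 5·11^2 + 5·11 + 1; = 885776; G_9 = 885776−1 = 885775

6, 29, 257, 3125, 46655, 98039, 187243, 332147, 555551, 885775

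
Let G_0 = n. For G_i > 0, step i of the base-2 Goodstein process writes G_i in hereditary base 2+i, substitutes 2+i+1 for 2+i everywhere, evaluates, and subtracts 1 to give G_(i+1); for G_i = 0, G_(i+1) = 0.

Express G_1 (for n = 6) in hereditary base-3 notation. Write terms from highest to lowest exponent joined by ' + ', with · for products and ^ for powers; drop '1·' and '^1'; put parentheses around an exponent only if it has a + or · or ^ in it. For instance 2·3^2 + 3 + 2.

3^3 + 2

[0] 6 ≡ 2^2 + 2 (base 2). Lift 3: 30. −1: 29.
[1] 29 ≡ 3^3 + 2 (base 3). Lift 4: 258. −1: 257.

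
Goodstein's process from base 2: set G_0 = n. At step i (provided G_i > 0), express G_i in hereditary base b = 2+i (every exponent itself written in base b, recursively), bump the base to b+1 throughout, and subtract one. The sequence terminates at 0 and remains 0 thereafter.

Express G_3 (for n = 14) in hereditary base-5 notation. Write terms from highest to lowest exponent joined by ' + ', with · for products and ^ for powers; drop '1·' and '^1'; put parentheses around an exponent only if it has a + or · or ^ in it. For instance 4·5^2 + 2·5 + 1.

5^(5 + 1) + 5^5

(0) 14|_2 = 2^(2 + 1) + 2^2 + 2 ↦ 3^(3 + 1) + 3^3 + 3|_3 = 111 ⇒ 110
(1) 110|_3 = 3^(3 + 1) + 3^3 + 2 ↦ 4^(4 + 1) + 4^4 + 2|_4 = 1282 ⇒ 1281
(2) 1281|_4 = 4^(4 + 1) + 4^4 + 1 ↦ 5^(5 + 1) + 5^5 + 1|_5 = 18751 ⇒ 18750
(3) 18750|_5 = 5^(5 + 1) + 5^5 ↦ 6^(6 + 1) + 6^6|_6 = 326592 ⇒ 326591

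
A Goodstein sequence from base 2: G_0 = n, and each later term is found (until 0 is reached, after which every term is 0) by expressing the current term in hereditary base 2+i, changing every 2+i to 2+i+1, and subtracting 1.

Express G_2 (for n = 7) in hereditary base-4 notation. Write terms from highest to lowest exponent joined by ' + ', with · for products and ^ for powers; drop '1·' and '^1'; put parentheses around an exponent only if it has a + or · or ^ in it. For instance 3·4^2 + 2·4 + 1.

step 0: 7 = 2^2 + 2 + 1; sub 3 for 2: 3^3 + 3 + 1; = 31; G_1 = 31−1 = 30
step 1: 30 = 3^3 + 3; sub 4 for 3: 4^4 + 4; = 260; G_2 = 260−1 = 259
step 2: 259 = 4^4 + 3; sub 5 for 4: 5^5 + 3; = 3128; G_3 = 3128−1 = 3127

4^4 + 3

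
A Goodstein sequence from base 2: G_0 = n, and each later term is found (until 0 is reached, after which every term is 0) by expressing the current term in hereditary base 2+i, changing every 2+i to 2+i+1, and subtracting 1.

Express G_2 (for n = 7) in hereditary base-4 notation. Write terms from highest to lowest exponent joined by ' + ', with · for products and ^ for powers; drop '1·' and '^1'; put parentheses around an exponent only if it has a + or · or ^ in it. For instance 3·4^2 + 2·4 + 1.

4^4 + 3

(0) 7|_2 = 2^2 + 2 + 1 ↦ 3^3 + 3 + 1|_3 = 31 ⇒ 30
(1) 30|_3 = 3^3 + 3 ↦ 4^4 + 4|_4 = 260 ⇒ 259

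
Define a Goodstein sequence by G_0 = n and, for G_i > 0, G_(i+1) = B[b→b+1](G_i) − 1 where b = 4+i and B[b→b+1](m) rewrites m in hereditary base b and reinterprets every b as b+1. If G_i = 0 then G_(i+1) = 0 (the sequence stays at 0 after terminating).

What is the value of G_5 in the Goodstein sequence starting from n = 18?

58

[0] 18 ≡ 4^2 + 2 (base 4). Lift 5: 27. −1: 26.
[1] 26 ≡ 5^2 + 1 (base 5). Lift 6: 37. −1: 36.
[2] 36 ≡ 6^2 (base 6). Lift 7: 49. −1: 48.
[3] 48 ≡ 6·7 + 6 (base 7). Lift 8: 54. −1: 53.
[4] 53 ≡ 6·8 + 5 (base 8). Lift 9: 59. −1: 58.
[5] 58 ≡ 6·9 + 4 (base 9). Lift 10: 64. −1: 63.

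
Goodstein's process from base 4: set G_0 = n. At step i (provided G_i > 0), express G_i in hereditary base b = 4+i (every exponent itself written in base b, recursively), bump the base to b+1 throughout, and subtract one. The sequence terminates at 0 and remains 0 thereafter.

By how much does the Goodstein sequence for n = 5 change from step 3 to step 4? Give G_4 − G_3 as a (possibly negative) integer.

-1

G_0 = 5. HB_4(5) = 4 + 1. Bump = 6. G_1 = 5.
G_1 = 5. HB_5(5) = 5. Bump = 6. G_2 = 5.
G_2 = 5. HB_6(5) = 5. Bump = 5. G_3 = 4.
G_3 = 4. HB_7(4) = 4. Bump = 4. G_4 = 3.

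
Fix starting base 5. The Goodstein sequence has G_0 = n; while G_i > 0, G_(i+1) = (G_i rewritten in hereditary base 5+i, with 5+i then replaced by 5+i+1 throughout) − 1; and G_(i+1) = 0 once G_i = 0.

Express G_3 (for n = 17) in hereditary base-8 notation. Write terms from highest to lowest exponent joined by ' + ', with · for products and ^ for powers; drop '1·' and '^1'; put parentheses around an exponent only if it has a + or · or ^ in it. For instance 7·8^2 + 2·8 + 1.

2·8 + 7

step 0: 17 = 3·5 + 2; sub 6 for 5: 3·6 + 2; = 20; G_1 = 20−1 = 19
step 1: 19 = 3·6 + 1; sub 7 for 6: 3·7 + 1; = 22; G_2 = 22−1 = 21
step 2: 21 = 3·7; sub 8 for 7: 3·8; = 24; G_3 = 24−1 = 23
step 3: 23 = 2·8 + 7; sub 9 for 8: 2·9 + 7; = 25; G_4 = 25−1 = 24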